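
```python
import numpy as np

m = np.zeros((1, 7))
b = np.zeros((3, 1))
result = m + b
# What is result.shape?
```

(3, 7)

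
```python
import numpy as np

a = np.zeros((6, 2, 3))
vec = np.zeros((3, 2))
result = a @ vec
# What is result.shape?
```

(6, 2, 2)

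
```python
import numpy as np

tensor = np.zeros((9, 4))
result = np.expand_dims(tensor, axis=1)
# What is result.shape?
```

(9, 1, 4)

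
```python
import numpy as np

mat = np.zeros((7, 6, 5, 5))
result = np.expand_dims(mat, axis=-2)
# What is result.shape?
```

(7, 6, 5, 1, 5)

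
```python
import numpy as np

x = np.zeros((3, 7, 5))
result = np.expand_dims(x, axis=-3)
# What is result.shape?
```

(3, 1, 7, 5)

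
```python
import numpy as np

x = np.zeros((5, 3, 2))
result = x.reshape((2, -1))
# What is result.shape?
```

(2, 15)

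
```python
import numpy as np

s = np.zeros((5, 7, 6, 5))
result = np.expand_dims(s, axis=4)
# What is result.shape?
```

(5, 7, 6, 5, 1)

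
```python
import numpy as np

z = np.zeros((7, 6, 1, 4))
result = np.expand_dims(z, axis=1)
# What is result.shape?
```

(7, 1, 6, 1, 4)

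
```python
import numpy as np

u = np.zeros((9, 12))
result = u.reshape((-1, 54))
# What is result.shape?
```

(2, 54)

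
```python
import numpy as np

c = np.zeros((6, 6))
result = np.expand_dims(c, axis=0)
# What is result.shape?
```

(1, 6, 6)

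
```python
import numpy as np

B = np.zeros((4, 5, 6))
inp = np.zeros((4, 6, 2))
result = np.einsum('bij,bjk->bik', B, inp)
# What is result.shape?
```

(4, 5, 2)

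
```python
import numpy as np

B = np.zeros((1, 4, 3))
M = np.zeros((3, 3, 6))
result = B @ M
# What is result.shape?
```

(3, 4, 6)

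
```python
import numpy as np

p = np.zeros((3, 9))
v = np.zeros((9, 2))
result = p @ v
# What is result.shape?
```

(3, 2)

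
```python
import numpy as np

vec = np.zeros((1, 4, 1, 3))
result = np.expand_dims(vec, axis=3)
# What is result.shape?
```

(1, 4, 1, 1, 3)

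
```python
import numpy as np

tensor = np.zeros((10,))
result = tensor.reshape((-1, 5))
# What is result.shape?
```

(2, 5)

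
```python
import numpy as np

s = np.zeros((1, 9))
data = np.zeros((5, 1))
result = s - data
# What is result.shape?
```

(5, 9)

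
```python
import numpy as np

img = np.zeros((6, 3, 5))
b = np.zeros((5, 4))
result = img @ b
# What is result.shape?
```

(6, 3, 4)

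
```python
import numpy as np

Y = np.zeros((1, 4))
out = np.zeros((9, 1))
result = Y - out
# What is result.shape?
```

(9, 4)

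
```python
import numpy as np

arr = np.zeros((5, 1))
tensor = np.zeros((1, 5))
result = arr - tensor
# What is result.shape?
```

(5, 5)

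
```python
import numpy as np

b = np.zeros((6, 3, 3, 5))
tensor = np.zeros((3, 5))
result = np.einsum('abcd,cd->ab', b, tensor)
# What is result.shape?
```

(6, 3)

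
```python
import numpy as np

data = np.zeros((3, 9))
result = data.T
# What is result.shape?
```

(9, 3)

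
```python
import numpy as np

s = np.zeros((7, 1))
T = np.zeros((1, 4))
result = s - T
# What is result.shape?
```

(7, 4)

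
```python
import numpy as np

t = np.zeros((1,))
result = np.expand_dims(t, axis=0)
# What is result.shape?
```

(1, 1)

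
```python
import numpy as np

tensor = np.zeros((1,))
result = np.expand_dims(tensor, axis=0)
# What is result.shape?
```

(1, 1)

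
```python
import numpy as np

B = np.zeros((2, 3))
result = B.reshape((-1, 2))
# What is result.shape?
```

(3, 2)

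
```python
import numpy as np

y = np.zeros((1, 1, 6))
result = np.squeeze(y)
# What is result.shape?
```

(6,)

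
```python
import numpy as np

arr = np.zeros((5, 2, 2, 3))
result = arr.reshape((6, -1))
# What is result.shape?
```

(6, 10)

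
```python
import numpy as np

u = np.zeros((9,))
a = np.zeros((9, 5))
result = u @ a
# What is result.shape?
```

(5,)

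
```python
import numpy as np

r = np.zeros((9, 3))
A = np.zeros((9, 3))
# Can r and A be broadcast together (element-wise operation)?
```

Yes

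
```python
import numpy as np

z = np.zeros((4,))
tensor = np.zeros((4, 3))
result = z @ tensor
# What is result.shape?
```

(3,)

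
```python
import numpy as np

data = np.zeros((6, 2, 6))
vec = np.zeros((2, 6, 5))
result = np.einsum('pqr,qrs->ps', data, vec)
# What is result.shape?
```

(6, 5)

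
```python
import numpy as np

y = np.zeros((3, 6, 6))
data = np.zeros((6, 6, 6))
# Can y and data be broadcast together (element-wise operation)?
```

No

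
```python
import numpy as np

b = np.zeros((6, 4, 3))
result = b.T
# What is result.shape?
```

(3, 4, 6)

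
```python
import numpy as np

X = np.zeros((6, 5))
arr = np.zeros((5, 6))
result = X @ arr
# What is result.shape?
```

(6, 6)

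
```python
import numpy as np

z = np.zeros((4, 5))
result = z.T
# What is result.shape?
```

(5, 4)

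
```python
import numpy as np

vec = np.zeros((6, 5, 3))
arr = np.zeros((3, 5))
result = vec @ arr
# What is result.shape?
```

(6, 5, 5)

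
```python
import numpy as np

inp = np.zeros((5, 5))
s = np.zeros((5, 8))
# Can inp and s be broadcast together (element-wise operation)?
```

No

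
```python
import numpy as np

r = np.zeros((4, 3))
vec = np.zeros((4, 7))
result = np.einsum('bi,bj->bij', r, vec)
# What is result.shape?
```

(4, 3, 7)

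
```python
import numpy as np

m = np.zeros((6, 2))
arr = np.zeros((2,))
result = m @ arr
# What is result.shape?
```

(6,)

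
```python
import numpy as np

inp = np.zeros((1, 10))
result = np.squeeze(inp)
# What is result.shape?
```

(10,)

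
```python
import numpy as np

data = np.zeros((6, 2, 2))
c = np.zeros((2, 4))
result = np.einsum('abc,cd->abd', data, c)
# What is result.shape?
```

(6, 2, 4)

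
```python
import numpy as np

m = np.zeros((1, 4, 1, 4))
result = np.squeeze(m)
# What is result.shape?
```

(4, 4)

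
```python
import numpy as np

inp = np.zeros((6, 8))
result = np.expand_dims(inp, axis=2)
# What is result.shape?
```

(6, 8, 1)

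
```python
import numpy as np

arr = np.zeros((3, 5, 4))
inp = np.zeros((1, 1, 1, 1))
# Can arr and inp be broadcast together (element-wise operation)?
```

Yes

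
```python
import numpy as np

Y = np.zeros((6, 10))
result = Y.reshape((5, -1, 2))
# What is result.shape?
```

(5, 6, 2)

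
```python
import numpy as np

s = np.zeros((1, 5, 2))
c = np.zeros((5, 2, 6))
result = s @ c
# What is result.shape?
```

(5, 5, 6)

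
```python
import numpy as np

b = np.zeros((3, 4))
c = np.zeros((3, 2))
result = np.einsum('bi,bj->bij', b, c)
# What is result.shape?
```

(3, 4, 2)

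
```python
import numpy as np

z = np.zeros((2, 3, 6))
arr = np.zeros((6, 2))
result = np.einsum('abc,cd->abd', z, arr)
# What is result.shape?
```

(2, 3, 2)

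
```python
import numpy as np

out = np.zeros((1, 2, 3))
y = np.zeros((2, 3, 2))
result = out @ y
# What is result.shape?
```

(2, 2, 2)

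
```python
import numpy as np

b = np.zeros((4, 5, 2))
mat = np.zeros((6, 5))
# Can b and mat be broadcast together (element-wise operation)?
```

No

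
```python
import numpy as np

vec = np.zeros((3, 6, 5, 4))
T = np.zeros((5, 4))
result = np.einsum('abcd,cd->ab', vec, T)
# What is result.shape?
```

(3, 6)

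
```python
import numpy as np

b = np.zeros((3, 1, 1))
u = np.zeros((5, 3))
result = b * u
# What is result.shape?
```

(3, 5, 3)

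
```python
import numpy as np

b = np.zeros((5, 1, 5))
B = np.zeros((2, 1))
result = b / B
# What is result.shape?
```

(5, 2, 5)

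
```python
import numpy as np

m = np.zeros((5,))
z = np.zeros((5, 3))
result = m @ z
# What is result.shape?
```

(3,)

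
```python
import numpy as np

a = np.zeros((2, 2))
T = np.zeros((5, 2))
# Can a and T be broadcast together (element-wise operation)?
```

No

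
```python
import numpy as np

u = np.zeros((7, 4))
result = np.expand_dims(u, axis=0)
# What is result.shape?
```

(1, 7, 4)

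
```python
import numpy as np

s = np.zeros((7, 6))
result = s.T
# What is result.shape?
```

(6, 7)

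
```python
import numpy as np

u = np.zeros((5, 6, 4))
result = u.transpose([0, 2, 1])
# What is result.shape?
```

(5, 4, 6)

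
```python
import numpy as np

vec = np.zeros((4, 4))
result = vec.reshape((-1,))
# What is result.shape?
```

(16,)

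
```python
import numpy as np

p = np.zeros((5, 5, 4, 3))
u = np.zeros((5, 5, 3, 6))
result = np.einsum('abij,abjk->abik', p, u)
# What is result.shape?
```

(5, 5, 4, 6)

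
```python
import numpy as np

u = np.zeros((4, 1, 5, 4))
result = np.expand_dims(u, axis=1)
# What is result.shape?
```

(4, 1, 1, 5, 4)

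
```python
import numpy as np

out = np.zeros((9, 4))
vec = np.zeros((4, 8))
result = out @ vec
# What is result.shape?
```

(9, 8)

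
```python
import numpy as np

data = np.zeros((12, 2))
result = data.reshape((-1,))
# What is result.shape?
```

(24,)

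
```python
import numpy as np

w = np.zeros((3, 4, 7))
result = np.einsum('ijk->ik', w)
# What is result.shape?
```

(3, 7)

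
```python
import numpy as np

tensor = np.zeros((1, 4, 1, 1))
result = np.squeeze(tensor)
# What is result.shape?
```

(4,)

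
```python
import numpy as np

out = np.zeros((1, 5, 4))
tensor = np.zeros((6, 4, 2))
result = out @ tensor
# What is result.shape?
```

(6, 5, 2)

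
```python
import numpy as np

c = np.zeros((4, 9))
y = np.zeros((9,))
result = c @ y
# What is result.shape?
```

(4,)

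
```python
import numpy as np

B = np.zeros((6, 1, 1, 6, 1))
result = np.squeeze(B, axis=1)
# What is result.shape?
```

(6, 1, 6, 1)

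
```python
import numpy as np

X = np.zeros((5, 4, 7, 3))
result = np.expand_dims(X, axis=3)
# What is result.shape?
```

(5, 4, 7, 1, 3)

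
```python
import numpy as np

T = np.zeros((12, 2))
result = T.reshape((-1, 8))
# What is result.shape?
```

(3, 8)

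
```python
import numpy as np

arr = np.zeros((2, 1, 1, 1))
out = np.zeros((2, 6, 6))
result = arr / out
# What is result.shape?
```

(2, 2, 6, 6)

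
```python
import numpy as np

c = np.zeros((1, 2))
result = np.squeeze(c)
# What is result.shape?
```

(2,)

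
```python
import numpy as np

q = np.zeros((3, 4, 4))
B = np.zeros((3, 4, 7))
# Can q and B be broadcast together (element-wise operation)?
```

No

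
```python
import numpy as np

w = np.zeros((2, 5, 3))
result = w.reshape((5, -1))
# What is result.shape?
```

(5, 6)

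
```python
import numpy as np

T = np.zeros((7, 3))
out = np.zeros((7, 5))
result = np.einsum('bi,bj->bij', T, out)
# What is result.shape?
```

(7, 3, 5)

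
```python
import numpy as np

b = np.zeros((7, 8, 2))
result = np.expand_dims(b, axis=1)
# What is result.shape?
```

(7, 1, 8, 2)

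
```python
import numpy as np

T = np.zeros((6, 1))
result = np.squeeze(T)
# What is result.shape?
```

(6,)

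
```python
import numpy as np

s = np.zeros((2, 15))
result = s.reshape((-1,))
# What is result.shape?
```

(30,)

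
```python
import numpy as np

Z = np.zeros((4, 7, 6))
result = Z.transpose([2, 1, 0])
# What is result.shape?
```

(6, 7, 4)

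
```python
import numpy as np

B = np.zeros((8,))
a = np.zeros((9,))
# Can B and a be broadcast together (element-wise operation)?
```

No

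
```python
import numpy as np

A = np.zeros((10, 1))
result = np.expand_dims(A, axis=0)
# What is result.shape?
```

(1, 10, 1)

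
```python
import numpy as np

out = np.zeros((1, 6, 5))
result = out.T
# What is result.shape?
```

(5, 6, 1)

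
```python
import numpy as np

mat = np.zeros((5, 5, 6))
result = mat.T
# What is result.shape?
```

(6, 5, 5)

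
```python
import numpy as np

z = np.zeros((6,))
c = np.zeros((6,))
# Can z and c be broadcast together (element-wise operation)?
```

Yes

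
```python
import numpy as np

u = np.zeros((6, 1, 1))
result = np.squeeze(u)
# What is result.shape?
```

(6,)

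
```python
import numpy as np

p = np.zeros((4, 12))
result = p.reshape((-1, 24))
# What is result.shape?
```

(2, 24)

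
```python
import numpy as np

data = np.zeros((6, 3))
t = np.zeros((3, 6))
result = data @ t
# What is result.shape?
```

(6, 6)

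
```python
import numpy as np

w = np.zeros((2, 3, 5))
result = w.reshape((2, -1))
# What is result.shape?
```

(2, 15)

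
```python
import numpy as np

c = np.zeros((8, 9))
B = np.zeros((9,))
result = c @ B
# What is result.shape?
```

(8,)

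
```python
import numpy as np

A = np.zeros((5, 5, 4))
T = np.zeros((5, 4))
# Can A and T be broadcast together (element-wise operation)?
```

Yes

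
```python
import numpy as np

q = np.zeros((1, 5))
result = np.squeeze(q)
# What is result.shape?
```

(5,)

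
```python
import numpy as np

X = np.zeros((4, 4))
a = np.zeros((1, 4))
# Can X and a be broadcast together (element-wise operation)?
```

Yes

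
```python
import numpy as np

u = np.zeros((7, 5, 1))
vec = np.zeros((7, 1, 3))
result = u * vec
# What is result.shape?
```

(7, 5, 3)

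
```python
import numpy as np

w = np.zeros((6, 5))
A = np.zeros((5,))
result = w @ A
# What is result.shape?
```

(6,)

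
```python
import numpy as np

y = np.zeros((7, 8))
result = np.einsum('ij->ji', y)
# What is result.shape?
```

(8, 7)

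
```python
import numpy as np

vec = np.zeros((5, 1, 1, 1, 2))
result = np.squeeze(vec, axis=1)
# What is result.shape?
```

(5, 1, 1, 2)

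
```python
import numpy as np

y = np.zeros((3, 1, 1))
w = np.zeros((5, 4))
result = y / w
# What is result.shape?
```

(3, 5, 4)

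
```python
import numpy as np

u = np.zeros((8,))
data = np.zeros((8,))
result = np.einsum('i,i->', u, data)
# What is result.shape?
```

()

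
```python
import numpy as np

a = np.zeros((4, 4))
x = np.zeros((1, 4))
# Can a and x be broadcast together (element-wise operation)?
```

Yes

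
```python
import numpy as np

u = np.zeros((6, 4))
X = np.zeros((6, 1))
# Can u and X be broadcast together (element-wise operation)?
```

Yes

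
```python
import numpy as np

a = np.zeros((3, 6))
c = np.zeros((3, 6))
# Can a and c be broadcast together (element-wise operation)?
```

Yes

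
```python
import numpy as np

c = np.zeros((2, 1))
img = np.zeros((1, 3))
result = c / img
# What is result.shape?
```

(2, 3)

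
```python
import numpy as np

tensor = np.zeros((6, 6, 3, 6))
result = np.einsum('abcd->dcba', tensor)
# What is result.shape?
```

(6, 3, 6, 6)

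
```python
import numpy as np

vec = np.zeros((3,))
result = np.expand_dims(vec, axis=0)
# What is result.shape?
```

(1, 3)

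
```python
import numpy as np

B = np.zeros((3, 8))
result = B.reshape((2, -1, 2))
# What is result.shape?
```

(2, 6, 2)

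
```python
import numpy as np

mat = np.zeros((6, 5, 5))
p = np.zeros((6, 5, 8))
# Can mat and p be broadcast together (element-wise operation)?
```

No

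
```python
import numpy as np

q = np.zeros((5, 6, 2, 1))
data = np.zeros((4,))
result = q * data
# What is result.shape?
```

(5, 6, 2, 4)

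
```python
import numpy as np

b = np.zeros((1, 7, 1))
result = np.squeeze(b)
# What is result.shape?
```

(7,)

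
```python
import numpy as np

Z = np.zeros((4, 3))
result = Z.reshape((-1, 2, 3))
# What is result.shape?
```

(2, 2, 3)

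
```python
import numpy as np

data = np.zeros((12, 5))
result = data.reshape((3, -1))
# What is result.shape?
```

(3, 20)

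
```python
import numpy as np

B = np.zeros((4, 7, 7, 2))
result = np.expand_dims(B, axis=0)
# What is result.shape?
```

(1, 4, 7, 7, 2)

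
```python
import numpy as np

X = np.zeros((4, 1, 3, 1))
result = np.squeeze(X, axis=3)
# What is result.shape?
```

(4, 1, 3)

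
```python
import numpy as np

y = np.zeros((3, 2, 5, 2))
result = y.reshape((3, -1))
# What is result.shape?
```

(3, 20)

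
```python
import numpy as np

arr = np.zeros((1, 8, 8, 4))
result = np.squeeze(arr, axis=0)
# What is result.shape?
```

(8, 8, 4)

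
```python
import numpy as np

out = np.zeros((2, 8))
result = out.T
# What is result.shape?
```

(8, 2)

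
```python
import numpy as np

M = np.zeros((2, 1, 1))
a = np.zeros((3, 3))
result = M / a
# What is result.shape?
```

(2, 3, 3)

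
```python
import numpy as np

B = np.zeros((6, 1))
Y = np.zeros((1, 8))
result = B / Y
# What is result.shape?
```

(6, 8)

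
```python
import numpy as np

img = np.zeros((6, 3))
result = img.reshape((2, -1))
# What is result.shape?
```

(2, 9)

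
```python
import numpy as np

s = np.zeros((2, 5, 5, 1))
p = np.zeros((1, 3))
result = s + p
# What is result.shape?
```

(2, 5, 5, 3)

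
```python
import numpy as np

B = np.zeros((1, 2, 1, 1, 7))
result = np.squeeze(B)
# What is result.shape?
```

(2, 7)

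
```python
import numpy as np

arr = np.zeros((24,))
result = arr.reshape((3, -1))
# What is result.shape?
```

(3, 8)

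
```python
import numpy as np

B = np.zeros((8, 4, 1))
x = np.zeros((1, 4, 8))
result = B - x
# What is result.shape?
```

(8, 4, 8)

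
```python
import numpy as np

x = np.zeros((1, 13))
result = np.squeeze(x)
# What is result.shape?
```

(13,)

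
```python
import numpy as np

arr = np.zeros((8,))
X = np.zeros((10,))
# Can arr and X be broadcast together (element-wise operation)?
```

No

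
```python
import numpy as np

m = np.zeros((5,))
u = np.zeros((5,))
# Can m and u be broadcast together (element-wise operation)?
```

Yes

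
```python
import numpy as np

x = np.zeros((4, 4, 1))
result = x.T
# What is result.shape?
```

(1, 4, 4)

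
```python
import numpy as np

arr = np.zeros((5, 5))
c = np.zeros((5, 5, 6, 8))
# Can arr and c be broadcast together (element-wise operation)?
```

No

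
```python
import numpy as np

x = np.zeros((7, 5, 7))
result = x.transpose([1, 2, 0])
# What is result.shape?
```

(5, 7, 7)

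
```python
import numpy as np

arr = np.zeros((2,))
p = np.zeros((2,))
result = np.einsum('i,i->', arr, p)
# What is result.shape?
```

()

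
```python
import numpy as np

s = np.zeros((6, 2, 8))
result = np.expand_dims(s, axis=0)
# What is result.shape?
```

(1, 6, 2, 8)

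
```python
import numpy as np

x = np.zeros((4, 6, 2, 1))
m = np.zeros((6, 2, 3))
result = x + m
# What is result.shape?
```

(4, 6, 2, 3)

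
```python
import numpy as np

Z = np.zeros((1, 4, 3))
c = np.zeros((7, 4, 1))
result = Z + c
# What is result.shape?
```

(7, 4, 3)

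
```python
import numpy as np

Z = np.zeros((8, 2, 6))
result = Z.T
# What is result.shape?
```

(6, 2, 8)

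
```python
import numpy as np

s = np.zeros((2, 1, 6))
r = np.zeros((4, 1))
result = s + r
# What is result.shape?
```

(2, 4, 6)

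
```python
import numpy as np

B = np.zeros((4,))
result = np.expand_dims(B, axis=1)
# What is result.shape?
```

(4, 1)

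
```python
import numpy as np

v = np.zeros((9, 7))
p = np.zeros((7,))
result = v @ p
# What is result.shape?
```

(9,)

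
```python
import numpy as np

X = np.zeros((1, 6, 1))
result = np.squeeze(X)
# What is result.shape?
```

(6,)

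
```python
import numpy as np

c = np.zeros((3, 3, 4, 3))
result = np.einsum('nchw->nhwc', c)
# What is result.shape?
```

(3, 4, 3, 3)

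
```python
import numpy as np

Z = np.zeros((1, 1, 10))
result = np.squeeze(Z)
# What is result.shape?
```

(10,)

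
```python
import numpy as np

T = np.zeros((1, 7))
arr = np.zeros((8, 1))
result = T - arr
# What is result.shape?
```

(8, 7)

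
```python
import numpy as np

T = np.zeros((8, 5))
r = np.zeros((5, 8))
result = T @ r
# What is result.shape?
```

(8, 8)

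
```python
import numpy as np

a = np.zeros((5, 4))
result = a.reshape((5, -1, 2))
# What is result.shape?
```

(5, 2, 2)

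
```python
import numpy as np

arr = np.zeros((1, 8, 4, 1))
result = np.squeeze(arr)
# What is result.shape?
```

(8, 4)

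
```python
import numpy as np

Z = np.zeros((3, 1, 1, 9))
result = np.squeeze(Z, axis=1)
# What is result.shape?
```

(3, 1, 9)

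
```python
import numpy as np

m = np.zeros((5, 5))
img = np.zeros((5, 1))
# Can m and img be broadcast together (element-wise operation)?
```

Yes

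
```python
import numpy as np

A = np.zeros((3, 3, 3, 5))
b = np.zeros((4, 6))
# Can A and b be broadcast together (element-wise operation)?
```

No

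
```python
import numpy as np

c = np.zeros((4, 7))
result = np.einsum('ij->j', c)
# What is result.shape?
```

(7,)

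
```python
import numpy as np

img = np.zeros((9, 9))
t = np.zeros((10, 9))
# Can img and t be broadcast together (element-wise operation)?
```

No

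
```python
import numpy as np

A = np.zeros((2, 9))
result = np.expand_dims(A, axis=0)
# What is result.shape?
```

(1, 2, 9)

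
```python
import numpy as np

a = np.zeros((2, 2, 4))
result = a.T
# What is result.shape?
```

(4, 2, 2)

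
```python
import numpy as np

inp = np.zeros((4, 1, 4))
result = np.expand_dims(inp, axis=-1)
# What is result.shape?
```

(4, 1, 4, 1)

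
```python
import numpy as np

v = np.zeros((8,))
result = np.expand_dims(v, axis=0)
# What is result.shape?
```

(1, 8)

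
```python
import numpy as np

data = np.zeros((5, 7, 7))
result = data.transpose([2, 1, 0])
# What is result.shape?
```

(7, 7, 5)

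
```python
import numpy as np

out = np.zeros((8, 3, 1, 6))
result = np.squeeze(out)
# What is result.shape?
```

(8, 3, 6)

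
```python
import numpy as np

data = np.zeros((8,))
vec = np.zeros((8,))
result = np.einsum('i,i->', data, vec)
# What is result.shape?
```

()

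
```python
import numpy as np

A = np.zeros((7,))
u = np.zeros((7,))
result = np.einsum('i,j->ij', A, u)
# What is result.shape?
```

(7, 7)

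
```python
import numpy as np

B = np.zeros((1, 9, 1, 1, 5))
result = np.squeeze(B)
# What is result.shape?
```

(9, 5)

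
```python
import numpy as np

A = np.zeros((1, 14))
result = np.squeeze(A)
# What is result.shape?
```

(14,)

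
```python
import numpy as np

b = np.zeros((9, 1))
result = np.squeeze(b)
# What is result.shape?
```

(9,)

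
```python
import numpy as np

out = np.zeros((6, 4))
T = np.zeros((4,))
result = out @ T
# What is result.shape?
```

(6,)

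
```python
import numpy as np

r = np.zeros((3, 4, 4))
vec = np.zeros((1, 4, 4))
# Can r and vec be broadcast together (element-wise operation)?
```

Yes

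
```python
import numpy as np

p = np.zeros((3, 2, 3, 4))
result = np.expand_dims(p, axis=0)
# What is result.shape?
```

(1, 3, 2, 3, 4)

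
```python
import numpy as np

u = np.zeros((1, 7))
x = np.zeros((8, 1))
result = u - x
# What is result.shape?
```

(8, 7)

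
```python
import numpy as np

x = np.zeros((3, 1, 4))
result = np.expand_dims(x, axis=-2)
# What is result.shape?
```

(3, 1, 1, 4)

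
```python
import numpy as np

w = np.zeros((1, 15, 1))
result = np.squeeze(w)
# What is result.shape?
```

(15,)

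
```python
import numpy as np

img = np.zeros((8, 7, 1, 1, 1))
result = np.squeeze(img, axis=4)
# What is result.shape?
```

(8, 7, 1, 1)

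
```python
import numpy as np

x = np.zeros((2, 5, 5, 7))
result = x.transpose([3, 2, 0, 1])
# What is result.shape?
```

(7, 5, 2, 5)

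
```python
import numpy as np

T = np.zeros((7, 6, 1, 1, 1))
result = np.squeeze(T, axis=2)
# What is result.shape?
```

(7, 6, 1, 1)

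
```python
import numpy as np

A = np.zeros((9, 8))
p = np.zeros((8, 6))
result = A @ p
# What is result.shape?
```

(9, 6)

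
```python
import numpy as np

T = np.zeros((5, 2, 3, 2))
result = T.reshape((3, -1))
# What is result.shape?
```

(3, 20)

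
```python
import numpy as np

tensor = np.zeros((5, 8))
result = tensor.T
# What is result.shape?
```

(8, 5)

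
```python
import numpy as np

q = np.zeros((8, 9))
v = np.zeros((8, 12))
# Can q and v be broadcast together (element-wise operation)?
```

No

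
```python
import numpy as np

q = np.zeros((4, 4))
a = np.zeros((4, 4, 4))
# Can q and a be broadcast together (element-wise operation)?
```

Yes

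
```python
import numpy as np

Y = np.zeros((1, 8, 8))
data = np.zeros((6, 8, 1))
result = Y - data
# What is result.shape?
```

(6, 8, 8)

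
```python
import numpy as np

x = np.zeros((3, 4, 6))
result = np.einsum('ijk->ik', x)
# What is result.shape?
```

(3, 6)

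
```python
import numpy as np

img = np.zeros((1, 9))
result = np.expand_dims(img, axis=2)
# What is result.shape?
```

(1, 9, 1)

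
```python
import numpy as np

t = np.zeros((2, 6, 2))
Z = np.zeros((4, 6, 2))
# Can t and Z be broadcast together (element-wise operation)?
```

No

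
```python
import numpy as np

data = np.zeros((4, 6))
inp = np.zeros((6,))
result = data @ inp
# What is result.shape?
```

(4,)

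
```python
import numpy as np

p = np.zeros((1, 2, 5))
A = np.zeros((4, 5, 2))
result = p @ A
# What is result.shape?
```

(4, 2, 2)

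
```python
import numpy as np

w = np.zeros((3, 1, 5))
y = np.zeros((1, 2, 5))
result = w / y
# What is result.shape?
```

(3, 2, 5)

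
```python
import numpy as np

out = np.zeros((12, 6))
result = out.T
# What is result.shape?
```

(6, 12)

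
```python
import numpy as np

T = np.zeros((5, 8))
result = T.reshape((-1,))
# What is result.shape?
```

(40,)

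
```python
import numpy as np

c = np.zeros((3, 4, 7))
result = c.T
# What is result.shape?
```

(7, 4, 3)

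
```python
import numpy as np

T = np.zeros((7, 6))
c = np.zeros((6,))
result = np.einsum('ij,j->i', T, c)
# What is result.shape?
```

(7,)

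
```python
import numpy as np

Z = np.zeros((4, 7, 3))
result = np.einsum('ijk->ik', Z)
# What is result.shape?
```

(4, 3)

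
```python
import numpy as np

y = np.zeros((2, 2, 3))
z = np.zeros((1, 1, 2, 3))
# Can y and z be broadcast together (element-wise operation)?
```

Yes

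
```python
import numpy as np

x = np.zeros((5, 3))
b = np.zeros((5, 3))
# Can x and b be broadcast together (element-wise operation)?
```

Yes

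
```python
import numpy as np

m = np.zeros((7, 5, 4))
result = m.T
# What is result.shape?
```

(4, 5, 7)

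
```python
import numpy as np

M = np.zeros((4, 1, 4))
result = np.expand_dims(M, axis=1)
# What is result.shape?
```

(4, 1, 1, 4)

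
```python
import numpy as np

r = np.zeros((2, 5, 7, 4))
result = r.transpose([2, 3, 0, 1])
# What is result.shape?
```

(7, 4, 2, 5)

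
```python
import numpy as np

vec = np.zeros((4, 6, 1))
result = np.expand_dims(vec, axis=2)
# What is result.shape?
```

(4, 6, 1, 1)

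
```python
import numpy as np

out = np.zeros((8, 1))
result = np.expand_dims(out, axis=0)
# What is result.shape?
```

(1, 8, 1)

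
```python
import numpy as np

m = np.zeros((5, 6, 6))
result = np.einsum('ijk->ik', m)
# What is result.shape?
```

(5, 6)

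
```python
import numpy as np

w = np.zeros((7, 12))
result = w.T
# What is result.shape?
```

(12, 7)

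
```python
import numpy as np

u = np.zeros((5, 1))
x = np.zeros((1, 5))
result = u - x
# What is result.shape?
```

(5, 5)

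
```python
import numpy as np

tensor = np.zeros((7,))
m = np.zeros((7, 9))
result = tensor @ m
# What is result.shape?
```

(9,)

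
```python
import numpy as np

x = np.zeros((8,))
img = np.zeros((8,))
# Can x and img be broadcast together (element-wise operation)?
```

Yes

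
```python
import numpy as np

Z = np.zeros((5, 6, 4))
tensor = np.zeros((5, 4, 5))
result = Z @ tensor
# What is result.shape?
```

(5, 6, 5)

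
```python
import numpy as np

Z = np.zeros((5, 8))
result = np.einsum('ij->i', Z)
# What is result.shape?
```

(5,)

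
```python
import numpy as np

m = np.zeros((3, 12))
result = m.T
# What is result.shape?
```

(12, 3)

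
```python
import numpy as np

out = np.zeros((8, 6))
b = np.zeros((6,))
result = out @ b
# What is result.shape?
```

(8,)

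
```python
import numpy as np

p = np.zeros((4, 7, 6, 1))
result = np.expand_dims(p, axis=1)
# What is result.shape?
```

(4, 1, 7, 6, 1)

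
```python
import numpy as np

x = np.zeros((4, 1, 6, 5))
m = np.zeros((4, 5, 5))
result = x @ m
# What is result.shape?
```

(4, 4, 6, 5)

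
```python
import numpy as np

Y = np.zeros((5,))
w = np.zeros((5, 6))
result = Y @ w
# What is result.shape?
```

(6,)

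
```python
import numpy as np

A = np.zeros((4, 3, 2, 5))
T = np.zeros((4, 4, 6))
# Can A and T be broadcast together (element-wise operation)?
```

No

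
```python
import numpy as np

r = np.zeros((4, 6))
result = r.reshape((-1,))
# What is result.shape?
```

(24,)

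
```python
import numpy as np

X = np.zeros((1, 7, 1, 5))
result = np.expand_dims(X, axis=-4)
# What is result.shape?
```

(1, 1, 7, 1, 5)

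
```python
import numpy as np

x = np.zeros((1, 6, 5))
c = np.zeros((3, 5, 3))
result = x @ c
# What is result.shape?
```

(3, 6, 3)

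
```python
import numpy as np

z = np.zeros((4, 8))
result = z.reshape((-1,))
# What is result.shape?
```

(32,)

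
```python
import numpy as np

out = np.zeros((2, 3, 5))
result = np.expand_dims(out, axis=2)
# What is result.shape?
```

(2, 3, 1, 5)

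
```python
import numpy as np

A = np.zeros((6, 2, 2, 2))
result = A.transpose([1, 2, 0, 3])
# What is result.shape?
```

(2, 2, 6, 2)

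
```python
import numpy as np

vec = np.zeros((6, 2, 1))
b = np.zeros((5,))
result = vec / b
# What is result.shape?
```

(6, 2, 5)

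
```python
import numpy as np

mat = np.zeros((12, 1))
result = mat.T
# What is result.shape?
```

(1, 12)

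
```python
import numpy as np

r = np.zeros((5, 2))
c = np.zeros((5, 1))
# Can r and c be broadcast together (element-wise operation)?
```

Yes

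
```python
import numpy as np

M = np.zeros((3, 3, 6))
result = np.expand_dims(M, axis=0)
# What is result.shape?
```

(1, 3, 3, 6)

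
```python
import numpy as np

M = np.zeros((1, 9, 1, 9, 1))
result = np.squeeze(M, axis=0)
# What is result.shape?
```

(9, 1, 9, 1)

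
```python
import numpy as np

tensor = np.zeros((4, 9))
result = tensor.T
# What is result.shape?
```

(9, 4)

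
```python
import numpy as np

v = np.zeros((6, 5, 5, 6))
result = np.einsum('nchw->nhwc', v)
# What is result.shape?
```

(6, 5, 6, 5)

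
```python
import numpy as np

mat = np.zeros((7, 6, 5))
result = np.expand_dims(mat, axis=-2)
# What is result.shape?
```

(7, 6, 1, 5)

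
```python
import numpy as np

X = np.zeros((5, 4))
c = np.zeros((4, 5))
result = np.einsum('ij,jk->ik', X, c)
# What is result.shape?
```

(5, 5)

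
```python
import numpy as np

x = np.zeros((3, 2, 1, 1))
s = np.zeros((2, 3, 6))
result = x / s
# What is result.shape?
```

(3, 2, 3, 6)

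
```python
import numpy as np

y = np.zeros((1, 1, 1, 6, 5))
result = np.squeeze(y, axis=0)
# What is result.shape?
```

(1, 1, 6, 5)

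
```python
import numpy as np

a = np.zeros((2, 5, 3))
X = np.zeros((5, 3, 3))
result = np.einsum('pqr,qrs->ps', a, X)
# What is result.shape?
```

(2, 3)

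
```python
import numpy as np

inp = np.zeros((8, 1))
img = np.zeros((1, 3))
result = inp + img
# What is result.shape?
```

(8, 3)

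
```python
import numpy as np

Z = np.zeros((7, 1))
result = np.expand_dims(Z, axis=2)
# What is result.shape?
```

(7, 1, 1)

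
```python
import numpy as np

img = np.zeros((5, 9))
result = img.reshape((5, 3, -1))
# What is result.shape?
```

(5, 3, 3)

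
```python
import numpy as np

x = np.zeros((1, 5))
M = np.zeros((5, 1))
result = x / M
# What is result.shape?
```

(5, 5)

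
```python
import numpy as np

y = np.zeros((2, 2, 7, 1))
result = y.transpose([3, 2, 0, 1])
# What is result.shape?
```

(1, 7, 2, 2)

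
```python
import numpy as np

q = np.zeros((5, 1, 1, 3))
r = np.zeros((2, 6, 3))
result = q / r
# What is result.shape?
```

(5, 2, 6, 3)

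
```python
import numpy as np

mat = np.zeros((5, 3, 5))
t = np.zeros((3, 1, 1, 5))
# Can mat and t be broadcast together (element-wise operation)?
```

Yes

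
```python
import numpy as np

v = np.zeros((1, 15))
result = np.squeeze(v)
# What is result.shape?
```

(15,)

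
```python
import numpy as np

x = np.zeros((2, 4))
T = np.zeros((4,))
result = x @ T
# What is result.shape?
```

(2,)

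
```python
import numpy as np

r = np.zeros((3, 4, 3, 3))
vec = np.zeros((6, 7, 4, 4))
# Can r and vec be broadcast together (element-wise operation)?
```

No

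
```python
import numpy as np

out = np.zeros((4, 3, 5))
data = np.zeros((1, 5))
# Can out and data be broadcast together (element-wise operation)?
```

Yes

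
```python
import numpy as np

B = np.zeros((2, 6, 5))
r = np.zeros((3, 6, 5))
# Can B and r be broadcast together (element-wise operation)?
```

No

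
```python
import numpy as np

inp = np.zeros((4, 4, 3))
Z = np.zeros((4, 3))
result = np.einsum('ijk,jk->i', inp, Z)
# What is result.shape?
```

(4,)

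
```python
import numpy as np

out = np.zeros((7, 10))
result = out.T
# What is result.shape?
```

(10, 7)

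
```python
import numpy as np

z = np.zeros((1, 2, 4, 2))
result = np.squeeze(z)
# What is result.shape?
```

(2, 4, 2)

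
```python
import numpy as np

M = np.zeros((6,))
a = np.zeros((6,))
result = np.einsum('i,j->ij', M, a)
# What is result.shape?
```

(6, 6)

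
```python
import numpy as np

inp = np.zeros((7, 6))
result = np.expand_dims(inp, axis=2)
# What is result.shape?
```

(7, 6, 1)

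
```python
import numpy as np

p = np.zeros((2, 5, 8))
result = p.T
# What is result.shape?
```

(8, 5, 2)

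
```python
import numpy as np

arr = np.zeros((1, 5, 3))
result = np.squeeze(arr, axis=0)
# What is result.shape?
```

(5, 3)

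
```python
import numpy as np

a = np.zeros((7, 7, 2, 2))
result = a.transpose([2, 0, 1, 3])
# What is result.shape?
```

(2, 7, 7, 2)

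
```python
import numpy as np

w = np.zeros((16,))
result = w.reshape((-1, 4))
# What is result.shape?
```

(4, 4)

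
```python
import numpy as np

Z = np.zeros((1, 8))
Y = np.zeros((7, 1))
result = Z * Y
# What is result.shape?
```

(7, 8)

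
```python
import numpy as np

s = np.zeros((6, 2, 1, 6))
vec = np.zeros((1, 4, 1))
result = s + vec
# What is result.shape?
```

(6, 2, 4, 6)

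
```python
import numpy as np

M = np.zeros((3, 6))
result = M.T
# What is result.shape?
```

(6, 3)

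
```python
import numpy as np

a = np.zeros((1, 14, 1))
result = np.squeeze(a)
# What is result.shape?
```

(14,)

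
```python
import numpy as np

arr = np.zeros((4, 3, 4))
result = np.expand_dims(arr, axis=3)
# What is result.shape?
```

(4, 3, 4, 1)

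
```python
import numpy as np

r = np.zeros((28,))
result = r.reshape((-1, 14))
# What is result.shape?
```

(2, 14)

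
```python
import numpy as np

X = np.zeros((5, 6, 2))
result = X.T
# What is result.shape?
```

(2, 6, 5)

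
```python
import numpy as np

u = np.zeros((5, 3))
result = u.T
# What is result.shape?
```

(3, 5)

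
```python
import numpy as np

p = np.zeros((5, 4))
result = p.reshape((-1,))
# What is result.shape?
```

(20,)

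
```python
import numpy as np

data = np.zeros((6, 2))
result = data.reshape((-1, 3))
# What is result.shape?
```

(4, 3)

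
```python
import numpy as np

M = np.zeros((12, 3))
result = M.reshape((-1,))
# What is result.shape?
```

(36,)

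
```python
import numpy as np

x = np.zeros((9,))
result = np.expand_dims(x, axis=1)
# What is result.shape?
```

(9, 1)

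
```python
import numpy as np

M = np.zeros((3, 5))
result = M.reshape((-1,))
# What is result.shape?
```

(15,)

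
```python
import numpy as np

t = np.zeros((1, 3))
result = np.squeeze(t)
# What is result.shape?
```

(3,)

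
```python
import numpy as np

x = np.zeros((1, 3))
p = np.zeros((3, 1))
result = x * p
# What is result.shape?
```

(3, 3)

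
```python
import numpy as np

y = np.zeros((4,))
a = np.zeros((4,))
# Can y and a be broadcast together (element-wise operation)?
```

Yes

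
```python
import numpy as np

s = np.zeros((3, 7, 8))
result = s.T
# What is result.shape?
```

(8, 7, 3)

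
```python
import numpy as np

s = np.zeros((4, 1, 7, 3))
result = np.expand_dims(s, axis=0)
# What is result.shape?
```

(1, 4, 1, 7, 3)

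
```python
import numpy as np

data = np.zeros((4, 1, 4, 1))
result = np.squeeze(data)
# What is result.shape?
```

(4, 4)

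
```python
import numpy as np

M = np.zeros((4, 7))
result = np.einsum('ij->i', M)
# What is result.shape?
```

(4,)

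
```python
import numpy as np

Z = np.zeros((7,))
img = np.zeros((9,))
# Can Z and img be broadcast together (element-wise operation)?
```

No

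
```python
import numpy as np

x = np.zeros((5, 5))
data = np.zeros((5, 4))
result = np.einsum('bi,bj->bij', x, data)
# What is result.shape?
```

(5, 5, 4)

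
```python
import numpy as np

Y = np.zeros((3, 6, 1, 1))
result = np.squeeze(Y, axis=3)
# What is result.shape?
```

(3, 6, 1)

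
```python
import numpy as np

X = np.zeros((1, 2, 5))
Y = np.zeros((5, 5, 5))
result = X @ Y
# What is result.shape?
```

(5, 2, 5)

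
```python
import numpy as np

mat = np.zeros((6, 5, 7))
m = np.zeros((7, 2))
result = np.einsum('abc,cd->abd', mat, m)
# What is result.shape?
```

(6, 5, 2)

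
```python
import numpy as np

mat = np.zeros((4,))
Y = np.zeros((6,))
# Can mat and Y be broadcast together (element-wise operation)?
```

No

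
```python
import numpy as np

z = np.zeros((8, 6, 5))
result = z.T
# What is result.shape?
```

(5, 6, 8)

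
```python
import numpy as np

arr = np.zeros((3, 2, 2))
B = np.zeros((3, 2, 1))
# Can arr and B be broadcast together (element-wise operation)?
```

Yes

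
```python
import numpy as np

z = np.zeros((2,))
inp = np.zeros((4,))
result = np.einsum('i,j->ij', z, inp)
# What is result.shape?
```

(2, 4)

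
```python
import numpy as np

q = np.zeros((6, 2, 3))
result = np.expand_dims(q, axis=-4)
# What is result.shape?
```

(1, 6, 2, 3)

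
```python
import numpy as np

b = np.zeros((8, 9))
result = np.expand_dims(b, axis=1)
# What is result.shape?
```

(8, 1, 9)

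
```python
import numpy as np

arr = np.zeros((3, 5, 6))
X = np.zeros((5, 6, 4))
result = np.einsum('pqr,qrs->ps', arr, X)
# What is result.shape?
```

(3, 4)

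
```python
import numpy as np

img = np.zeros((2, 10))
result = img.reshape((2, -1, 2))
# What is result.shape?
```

(2, 5, 2)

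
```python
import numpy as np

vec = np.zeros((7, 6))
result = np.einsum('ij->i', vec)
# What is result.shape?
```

(7,)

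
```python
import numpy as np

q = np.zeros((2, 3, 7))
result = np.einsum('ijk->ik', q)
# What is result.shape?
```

(2, 7)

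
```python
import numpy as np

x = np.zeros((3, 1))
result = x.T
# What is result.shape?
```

(1, 3)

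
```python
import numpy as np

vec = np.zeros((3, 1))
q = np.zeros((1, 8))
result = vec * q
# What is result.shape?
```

(3, 8)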